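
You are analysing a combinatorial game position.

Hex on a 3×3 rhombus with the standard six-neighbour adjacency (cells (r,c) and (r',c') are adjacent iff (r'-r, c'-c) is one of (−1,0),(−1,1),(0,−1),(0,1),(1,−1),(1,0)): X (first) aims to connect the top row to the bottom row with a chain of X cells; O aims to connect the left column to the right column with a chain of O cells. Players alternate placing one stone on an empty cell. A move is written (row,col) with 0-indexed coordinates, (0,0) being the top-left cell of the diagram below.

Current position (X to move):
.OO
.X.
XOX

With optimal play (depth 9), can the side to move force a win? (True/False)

p1 X@[.OO/.X./XOX]: (0,0)[XOO/.X./XOX]-1* (1,0)[.OO/XX./XOX]-1 (1,2)[.OO/.XX/XOX]-1
p2 O@[XOO/.X./XOX]: (1,0)[XOO/OX./XOX]+1* (1,2)[XOO/.XO/XOX]-1
p3 X@[XOO/OX./XOX] terminal -1; root [.OO/.X./XOX] d9

X winning at [.OO/.X./XOX]: False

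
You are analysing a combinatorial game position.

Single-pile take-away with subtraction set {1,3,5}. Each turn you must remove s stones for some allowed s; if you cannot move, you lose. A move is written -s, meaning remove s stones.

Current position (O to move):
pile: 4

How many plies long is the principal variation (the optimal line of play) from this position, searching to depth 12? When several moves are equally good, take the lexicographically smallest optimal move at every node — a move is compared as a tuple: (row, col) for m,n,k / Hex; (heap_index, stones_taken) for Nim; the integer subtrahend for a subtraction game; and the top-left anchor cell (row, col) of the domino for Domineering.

PV length from [4]: 4 plies

ply 1, O at 4 | -1=-1→3*; -3=-1→1
ply 2, X at 3 | -1=+1→2*; -3=+1→0
ply 3, O at 2 | -1=-1→1*
ply 4, X at 1 | -1=+1→0*
ply 5: 0 is terminal -1 (O); from 4 depth 12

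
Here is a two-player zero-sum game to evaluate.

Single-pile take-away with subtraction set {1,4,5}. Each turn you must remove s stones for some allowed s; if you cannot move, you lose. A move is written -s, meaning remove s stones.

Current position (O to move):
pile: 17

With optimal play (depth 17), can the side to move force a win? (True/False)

ply 1, O at 17 | -1=+1→16*; -4=-1→13; -5=-1→12
ply 2, X at 16 | -1=-1→15*; -4=-1→12; -5=-1→11
ply 3, O at 15 | -1=-1→14; -4=-1→11; -5=+1→10*
ply 4, X at 10 | -1=-1→9*; -4=-1→6; -5=-1→5
ply 5, O at 9 | -1=+1→8*; -4=-1→5; -5=-1→4
ply 6, X at 8 | -1=-1→7*; -4=-1→4; -5=-1→3
ply 7, O at 7 | -1=-1→6; -4=-1→3; -5=+1→2*
ply 8, X at 2 | -1=-1→1*
ply 9, O at 1 | -1=+1→0*
ply 10: 0 is terminal -1 (X); from 17 depth 17

O winning at [17]: True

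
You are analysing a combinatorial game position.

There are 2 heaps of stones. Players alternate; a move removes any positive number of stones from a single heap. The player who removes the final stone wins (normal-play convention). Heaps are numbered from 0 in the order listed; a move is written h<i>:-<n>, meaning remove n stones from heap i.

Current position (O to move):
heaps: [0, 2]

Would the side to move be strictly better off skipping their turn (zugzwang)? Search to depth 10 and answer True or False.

zugzwang((0,2), O) = False

[(0,2)] O move#1: h1:-1:-1/(0,1), h1:-2:+1/(0,0)*
[(0,0)] end (terminal -1, X#2); searched (0,2) to 10
if O skipped the turn, X would face:
~ [(0,2)] X move#1: h1:-1:-1/(0,1), h1:-2:+1/(0,0)*
~ [(0,0)] end (terminal -1, O#2); searched (0,2) to 10
compare (O): move=+1 vs pass=-1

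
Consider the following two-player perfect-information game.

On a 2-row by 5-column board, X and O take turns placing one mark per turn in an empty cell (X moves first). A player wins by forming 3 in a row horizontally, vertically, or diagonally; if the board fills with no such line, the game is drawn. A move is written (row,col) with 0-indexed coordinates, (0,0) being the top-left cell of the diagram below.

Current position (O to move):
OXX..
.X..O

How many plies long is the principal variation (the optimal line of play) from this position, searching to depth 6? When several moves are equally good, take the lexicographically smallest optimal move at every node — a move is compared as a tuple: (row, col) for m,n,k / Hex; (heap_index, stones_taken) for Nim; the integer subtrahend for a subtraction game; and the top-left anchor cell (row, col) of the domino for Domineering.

PV length from [OXX../.X..O]: 4 plies

[OXX../.X..O] O move#1: (0,3):-1/OXXO./.X..O*, (0,4):-1/OXX.O/.X..O, (1,0):-1/OXX../OX..O, (1,2):-1/OXX../.XO.O, (1,3):-1/OXX../.X.OO
[OXXO./.X..O] X move#2: (0,4):+0/OXXOX/.X..O, (1,0):+0/OXXO./XX..O, (1,2):+1/OXXO./.XX.O*, (1,3):+0/OXXO./.X.XO
[OXXO./.XX.O] O move#3: (0,4):-1/OXXOO/.XX.O*, (1,0):-1/OXXO./OXX.O, (1,3):-1/OXXO./.XXOO
[OXXOO/.XX.O] X move#4: (1,0):+1/OXXOO/XXX.O*, (1,3):+1/OXXOO/.XXXO
[OXXOO/XXX.O] end (terminal -1, O#5); searched OXX../.X..O to 6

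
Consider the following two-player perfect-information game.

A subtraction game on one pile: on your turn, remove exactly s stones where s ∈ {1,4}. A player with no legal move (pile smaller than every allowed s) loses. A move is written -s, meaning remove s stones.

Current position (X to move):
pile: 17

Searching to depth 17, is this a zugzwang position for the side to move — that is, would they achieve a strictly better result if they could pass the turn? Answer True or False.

ply 1, X at 17 | -1=-1→16*; -4=-1→13
ply 2, O at 16 | -1=+1→15*; -4=+1→12
ply 3, X at 15 | -1=-1→14*; -4=-1→11
ply 4, O at 14 | -1=-1→13; -4=+1→10*
ply 5, X at 10 | -1=-1→9*; -4=-1→6
ply 6, O at 9 | -1=-1→8; -4=+1→5*
ply 7, X at 5 | -1=-1→4*; -4=-1→1
ply 8, O at 4 | -1=-1→3; -4=+1→0*
ply 9: 0 is terminal -1 (X); from 17 depth 17
if X skipped the turn, O would face:
~ ply 1, O at 17 | -1=-1→16*; -4=-1→13
~ ply 2, X at 16 | -1=+1→15*; -4=+1→12
~ ply 3, O at 15 | -1=-1→14*; -4=-1→11
~ ply 4, X at 14 | -1=-1→13; -4=+1→10*
~ ply 5, O at 10 | -1=-1→9*; -4=-1→6
~ ply 6, X at 9 | -1=-1→8; -4=+1→5*
~ ply 7, O at 5 | -1=-1→4*; -4=-1→1
~ ply 8, X at 4 | -1=-1→3; -4=+1→0*
~ ply 9: 0 is terminal -1 (O); from 17 depth 17
compare (X): move=-1 vs pass=+1

zugzwang(17, X) = True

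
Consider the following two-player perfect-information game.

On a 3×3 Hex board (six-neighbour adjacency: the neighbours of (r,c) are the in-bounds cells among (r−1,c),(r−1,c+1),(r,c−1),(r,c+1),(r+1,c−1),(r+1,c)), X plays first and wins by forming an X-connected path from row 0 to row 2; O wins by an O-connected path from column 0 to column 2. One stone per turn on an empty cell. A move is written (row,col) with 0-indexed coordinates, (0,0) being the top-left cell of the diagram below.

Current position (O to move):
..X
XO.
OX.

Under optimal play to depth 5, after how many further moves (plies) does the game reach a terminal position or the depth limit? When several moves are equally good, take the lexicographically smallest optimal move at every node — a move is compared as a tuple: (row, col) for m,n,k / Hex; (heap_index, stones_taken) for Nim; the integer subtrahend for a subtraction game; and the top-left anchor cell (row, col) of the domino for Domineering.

p1 O@[..X/XO./OX.]: (0,0)[O.X/XO./OX.]-1 (0,1)[.OX/XO./OX.]-1 (1,2)[..X/XOO/OX.]+1* (2,2)[..X/XO./OXO]-1
p2 X@[..X/XOO/OX.] terminal -1; root [..X/XO./OX.] d5

PV length from [..X/XO./OX.]: 1 ply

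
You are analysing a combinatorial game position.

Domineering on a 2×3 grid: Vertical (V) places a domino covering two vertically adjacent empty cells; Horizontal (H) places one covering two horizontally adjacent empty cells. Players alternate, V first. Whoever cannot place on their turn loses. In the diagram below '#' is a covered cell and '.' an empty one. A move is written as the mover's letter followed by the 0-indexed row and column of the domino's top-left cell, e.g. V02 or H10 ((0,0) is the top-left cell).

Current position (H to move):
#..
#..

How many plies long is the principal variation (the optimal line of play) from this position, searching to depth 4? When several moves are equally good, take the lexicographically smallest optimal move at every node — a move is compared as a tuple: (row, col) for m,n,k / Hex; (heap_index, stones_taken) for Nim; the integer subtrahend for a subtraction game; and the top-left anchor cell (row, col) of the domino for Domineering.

PV length from [#../#..]: 1 ply

p1 H@[#../#..]: H01[###/#..]+1* H11[#../###]+1
p2 V@[###/#..] terminal -1; root [#../#..] d4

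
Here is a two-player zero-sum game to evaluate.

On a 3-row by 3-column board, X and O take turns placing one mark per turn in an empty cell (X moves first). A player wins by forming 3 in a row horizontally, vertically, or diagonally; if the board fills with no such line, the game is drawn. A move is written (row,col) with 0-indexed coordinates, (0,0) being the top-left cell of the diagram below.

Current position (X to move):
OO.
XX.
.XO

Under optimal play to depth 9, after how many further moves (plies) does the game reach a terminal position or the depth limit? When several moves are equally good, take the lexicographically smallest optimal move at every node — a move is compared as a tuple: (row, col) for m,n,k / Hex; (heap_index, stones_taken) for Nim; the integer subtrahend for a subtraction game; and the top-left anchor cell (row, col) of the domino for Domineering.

PV length from [OO./XX./.XO]: 3 plies

ply 1, X at OO./XX./.XO | (0,2)=+1→OOX/XX./.XO*; (1,2)=+1→OO./XXX/.XO; (2,0)=-1→OO./XX./XXO
ply 2, O at OOX/XX./.XO | (1,2)=-1→OOX/XXO/.XO*; (2,0)=-1→OOX/XX./OXO
ply 3, X at OOX/XXO/.XO | (2,0)=+1→OOX/XXO/XXO*
ply 4: OOX/XXO/XXO is terminal -1 (O); from OO./XX./.XO depth 9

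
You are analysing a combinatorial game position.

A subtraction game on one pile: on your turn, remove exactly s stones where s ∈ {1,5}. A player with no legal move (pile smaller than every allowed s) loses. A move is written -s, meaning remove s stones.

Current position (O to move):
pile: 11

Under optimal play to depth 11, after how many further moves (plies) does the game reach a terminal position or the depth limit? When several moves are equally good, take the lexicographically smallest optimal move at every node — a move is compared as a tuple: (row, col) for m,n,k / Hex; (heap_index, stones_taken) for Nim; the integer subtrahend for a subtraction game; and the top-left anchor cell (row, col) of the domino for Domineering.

[11] O move#1: -1:+1/10*, -5:+1/6
[10] X move#2: -1:-1/9*, -5:-1/5
[9] O move#3: -1:+1/8*, -5:+1/4
[8] X move#4: -1:-1/7*, -5:-1/3
[7] O move#5: -1:+1/6*, -5:+1/2
[6] X move#6: -1:-1/5*, -5:-1/1
[5] O move#7: -1:+1/4*, -5:+1/0
[4] X move#8: -1:-1/3*
[3] O move#9: -1:+1/2*
[2] X move#10: -1:-1/1*
[1] O move#11: -1:+1/0*
[0] end (terminal -1, X#12); searched 11 to 11

PV length from [11]: 11 plies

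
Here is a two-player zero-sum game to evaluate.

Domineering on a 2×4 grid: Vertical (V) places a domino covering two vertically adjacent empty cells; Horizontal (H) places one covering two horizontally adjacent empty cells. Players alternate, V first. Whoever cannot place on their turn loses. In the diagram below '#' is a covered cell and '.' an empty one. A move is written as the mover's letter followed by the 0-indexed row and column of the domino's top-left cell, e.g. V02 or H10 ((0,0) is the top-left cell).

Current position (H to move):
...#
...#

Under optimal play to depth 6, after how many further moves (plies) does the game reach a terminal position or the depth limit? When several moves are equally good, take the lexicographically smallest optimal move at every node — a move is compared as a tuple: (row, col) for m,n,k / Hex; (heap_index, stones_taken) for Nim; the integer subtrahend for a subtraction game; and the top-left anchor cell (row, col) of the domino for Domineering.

PV length from [...#/...#]: 3 plies

p1 H@[...#/...#]: H00[##.#/...#]+1* H01[.###/...#]+1 H10[...#/##.#]+1 H11[...#/.###]+1
p2 V@[##.#/...#]: V02[####/..##]-1*
p3 H@[####/..##]: H10[####/####]+1*
p4 V@[####/####] terminal -1; root [...#/...#] d6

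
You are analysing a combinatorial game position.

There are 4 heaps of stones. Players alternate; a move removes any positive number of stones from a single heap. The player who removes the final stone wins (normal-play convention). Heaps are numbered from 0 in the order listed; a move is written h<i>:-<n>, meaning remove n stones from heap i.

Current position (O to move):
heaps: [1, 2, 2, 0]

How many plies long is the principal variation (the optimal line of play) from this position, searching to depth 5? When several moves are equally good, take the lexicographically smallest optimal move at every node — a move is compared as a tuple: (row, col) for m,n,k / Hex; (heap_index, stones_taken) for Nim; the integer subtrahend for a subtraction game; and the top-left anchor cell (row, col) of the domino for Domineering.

[(1,2,2,0)] O move#1: h0:-1:+1/(0,2,2,0)*, h1:-1:-1/(1,1,2,0), h1:-2:-1/(1,0,2,0), h2:-1:-1/(1,2,1,0), h2:-2:-1/(1,2,0,0)
[(0,2,2,0)] X move#2: h1:-1:-1/(0,1,2,0)*, h1:-2:-1/(0,0,2,0), h2:-1:-1/(0,2,1,0), h2:-2:-1/(0,2,0,0)
[(0,1,2,0)] O move#3: h1:-1:-1/(0,0,2,0), h2:-1:+1/(0,1,1,0)*, h2:-2:-1/(0,1,0,0)
[(0,1,1,0)] X move#4: h1:-1:-1/(0,0,1,0)*, h2:-1:-1/(0,1,0,0)
[(0,0,1,0)] O move#5: h2:-1:+1/(0,0,0,0)*
[(0,0,0,0)] end (terminal -1, X#6); searched (1,2,2,0) to 5

PV length from [(1,2,2,0)]: 5 plies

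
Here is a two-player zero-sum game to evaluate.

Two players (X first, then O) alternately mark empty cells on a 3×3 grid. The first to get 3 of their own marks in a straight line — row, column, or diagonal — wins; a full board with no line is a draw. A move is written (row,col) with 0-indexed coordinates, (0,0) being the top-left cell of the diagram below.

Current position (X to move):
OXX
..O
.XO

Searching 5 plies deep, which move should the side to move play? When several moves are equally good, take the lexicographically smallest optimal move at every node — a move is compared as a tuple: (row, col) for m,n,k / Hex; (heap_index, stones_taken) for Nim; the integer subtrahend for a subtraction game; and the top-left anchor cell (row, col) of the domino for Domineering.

[OXX/..O/.XO] X move#1: (1,0):-1/OXX/X.O/.XO, (1,1):+1/OXX/.XO/.XO*, (2,0):-1/OXX/..O/XXO
[OXX/.XO/.XO] end (terminal -1, O#2); searched OXX/..O/.XO to 5

X's best at [OXX/..O/.XO]: (1,1)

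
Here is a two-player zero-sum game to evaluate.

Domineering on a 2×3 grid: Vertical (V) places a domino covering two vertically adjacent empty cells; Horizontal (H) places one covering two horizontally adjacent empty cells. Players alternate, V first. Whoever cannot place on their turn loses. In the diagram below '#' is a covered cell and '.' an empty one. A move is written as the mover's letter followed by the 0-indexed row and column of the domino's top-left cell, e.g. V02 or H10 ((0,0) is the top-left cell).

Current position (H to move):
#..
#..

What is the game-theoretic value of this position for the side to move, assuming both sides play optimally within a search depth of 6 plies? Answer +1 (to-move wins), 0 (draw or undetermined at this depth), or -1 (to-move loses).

value(#../#.., H) = +1

ply 1, H at #../#.. | H01=+1→###/#..*; H11=+1→#../###
ply 2: ###/#.. is terminal -1 (V); from #../#.. depth 6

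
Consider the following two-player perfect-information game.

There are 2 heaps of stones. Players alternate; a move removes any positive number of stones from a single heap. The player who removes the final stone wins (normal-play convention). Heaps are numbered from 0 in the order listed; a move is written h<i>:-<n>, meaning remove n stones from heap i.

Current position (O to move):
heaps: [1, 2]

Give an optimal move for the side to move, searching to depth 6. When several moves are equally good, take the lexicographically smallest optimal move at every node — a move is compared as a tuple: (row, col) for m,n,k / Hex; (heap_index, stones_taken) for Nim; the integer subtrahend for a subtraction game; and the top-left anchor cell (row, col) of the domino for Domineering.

[(1,2)] O move#1: h0:-1:-1/(0,2), h1:-1:+1/(1,1)*, h1:-2:-1/(1,0)
[(1,1)] X move#2: h0:-1:-1/(0,1)*, h1:-1:-1/(1,0)
[(0,1)] O move#3: h1:-1:+1/(0,0)*
[(0,0)] end (terminal -1, X#4); searched (1,2) to 6

O's best at [(1,2)]: h1:-1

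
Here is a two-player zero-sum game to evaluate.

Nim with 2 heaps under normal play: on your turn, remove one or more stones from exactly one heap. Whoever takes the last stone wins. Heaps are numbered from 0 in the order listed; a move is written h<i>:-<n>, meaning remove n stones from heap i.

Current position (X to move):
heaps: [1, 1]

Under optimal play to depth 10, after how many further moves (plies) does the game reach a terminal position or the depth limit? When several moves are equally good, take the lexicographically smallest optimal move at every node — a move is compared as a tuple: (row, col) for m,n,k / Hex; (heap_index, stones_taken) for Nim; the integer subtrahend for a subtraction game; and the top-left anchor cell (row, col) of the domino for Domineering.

PV length from [(1,1)]: 2 plies

p1 X@[(1,1)]: h0:-1[(0,1)]-1* h1:-1[(1,0)]-1
p2 O@[(0,1)]: h1:-1[(0,0)]+1*
p3 X@[(0,0)] terminal -1; root [(1,1)] d10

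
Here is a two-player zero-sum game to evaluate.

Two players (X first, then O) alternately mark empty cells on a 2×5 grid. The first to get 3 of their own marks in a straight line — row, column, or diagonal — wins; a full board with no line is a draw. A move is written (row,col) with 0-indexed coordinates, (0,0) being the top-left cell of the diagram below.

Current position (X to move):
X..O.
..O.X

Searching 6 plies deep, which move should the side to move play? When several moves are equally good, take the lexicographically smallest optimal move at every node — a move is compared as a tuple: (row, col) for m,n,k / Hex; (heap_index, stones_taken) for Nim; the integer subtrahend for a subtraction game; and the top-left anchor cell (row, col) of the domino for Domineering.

p1 X@[X..O./..O.X]: (0,1)[XX.O./..O.X]-1 (0,2)[X.XO./..O.X]+0* (0,4)[X..OX/..O.X]-1 (1,0)[X..O./X.O.X]-1 (1,1)[X..O./.XO.X]-1 (1,3)[X..O./..OXX]-1
p2 O@[X.XO./..O.X]: (0,1)[XOXO./..O.X]+0* (0,4)[X.XOO/..O.X]-1 (1,0)[X.XO./O.O.X]-1 (1,1)[X.XO./.OO.X]-1 (1,3)[X.XO./..OOX]-1
p3 X@[XOXO./..O.X]: (0,4)[XOXOX/..O.X]-1 (1,0)[XOXO./X.O.X]+0* (1,1)[XOXO./.XO.X]+0 (1,3)[XOXO./..OXX]+0
p4 O@[XOXO./X.O.X]: (0,4)[XOXOO/X.O.X]+0* (1,1)[XOXO./XOO.X]+0 (1,3)[XOXO./X.OOX]+0
p5 X@[XOXOO/X.O.X]: (1,1)[XOXOO/XXO.X]+0* (1,3)[XOXOO/X.OXX]+0
p6 O@[XOXOO/XXO.X]: (1,3)[XOXOO/XXOOX]+0*
p7 X@[XOXOO/XXOOX] terminal +0; root [X..O./..O.X] d6

X's best at [X..O./..O.X]: (0,2)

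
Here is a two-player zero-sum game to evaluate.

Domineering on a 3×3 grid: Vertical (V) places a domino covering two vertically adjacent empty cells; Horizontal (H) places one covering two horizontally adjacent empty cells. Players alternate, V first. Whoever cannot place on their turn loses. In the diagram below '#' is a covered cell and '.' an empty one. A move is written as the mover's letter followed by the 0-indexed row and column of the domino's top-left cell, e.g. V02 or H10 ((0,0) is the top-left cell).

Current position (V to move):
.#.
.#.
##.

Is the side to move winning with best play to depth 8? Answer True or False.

ply 1, V at .#./.#./##. | V00=+1→##./##./##.*; V02=+1→.##/.##/##.; V12=+1→.#./.##/###
ply 2: ##./##./##. is terminal -1 (H); from .#./.#./##. depth 8

V winning at [.#./.#./##.]: True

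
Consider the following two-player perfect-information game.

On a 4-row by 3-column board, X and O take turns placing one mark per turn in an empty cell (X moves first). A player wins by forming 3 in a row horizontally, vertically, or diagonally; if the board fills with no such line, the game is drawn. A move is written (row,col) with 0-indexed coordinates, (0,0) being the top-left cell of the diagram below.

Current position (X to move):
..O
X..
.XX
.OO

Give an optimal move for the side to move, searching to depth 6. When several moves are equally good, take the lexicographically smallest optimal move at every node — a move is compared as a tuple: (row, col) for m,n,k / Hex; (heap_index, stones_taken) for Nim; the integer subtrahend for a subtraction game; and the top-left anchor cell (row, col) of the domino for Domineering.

X's best at [..O/X../.XX/.OO]: (2,0)

[..O/X../.XX/.OO] X move#1: (0,0):-1/X.O/X../.XX/.OO, (0,1):-1/.XO/X../.XX/.OO, (1,1):-1/..O/XX./.XX/.OO, (1,2):-1/..O/X.X/.XX/.OO, (2,0):+1/..O/X../XXX/.OO*, (3,0):+1/..O/X../.XX/XOO
[..O/X../XXX/.OO] end (terminal -1, O#2); searched ..O/X../.XX/.OO to 6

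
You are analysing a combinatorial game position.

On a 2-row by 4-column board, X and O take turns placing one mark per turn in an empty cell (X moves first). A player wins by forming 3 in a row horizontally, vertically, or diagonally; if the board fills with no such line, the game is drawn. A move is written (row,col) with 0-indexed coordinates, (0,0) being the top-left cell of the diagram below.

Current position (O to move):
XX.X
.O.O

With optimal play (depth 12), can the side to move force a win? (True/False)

O winning at [XX.X/.O.O]: True

[XX.X/.O.O] O move#1: (0,2):+0/XXOX/.O.O, (1,0):-1/XX.X/OO.O, (1,2):+1/XX.X/.OOO*
[XX.X/.OOO] end (terminal -1, X#2); searched XX.X/.O.O to 12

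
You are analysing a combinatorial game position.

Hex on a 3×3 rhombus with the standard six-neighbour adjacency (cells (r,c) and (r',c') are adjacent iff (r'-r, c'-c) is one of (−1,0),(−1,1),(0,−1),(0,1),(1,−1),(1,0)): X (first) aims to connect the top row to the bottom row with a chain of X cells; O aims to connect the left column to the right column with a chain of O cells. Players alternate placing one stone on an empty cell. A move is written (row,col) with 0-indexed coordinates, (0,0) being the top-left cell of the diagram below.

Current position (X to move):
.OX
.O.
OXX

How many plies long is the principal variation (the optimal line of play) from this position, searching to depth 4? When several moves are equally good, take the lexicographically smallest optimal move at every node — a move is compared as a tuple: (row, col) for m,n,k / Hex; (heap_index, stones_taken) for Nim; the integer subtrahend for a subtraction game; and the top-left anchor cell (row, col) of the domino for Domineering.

PV length from [.OX/.O./OXX]: 1 ply

p1 X@[.OX/.O./OXX]: (0,0)[XOX/.O./OXX]-1 (1,0)[.OX/XO./OXX]-1 (1,2)[.OX/.OX/OXX]+1*
p2 O@[.OX/.OX/OXX] terminal -1; root [.OX/.O./OXX] d4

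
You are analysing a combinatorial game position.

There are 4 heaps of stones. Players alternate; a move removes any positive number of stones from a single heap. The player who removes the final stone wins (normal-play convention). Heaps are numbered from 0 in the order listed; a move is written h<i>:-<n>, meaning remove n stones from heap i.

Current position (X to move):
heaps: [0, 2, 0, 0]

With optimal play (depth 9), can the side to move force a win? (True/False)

X winning at [(0,2,0,0)]: True

[(0,2,0,0)] X move#1: h1:-1:-1/(0,1,0,0), h1:-2:+1/(0,0,0,0)*
[(0,0,0,0)] end (terminal -1, O#2); searched (0,2,0,0) to 9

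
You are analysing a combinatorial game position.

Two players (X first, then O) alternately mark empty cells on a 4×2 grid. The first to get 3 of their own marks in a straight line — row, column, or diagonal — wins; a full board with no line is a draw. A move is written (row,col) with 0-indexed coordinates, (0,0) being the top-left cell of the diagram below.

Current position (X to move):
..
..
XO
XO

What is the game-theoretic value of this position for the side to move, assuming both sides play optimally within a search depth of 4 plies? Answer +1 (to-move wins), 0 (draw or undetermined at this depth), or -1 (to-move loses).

p1 X@[../../XO/XO]: (0,0)[X./../XO/XO]-1 (0,1)[.X/../XO/XO]-1 (1,0)[../X./XO/XO]+1* (1,1)[../.X/XO/XO]+0
p2 O@[../X./XO/XO] terminal -1; root [../../XO/XO] d4

value(../../XO/XO, X) = +1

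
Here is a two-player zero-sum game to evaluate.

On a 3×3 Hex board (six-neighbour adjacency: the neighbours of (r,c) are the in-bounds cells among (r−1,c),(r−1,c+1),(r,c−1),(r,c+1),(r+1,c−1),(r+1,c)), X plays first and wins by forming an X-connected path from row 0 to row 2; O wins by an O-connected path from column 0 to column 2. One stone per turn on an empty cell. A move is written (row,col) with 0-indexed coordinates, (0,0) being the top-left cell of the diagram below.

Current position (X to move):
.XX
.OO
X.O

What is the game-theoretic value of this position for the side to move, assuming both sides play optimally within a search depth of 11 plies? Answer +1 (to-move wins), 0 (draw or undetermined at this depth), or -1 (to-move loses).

ply 1, X at .XX/.OO/X.O | (0,0)=-1→XXX/.OO/X.O; (1,0)=+1→.XX/XOO/X.O*; (2,1)=-1→.XX/.OO/XXO
ply 2: .XX/XOO/X.O is terminal -1 (O); from .XX/.OO/X.O depth 11

value(.XX/.OO/X.O, X) = +1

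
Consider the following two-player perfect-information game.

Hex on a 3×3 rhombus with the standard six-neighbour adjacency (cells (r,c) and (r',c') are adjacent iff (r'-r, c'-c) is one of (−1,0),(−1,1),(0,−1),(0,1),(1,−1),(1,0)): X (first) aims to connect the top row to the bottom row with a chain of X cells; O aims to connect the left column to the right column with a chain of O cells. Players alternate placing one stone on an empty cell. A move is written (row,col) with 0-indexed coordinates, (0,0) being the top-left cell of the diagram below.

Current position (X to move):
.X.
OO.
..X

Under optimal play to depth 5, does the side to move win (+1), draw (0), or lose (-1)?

[.X./OO./..X] X move#1: (0,0):-1/XX./OO./..X*, (0,2):-1/.XX/OO./..X, (1,2):-1/.X./OOX/..X, (2,0):-1/.X./OO./X.X, (2,1):-1/.X./OO./.XX
[XX./OO./..X] O move#2: (0,2):+1/XXO/OO./..X*, (1,2):+1/XX./OOO/..X, (2,0):+1/XX./OO./O.X, (2,1):+1/XX./OO./.OX
[XXO/OO./..X] end (terminal -1, X#3); searched .X./OO./..X to 5

value(.X./OO./..X, X) = -1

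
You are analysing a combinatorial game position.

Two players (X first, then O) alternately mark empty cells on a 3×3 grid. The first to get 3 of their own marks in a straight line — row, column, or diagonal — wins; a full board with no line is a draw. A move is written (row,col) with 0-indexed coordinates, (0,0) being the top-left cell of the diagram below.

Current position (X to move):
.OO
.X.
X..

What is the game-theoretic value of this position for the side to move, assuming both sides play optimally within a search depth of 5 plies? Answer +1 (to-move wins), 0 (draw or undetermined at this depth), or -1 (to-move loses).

ply 1, X at .OO/.X./X.. | (0,0)=+1→XOO/.X./X..*; (1,0)=-1→.OO/XX./X..; (1,2)=-1→.OO/.XX/X..; (2,1)=-1→.OO/.X./XX.; (2,2)=-1→.OO/.X./X.X
ply 2, O at XOO/.X./X.. | (1,0)=-1→XOO/OX./X..*; (1,2)=-1→XOO/.XO/X..; (2,1)=-1→XOO/.X./XO.; (2,2)=-1→XOO/.X./X.O
ply 3, X at XOO/OX./X.. | (1,2)=+0→XOO/OXX/X..; (2,1)=+0→XOO/OX./XX.; (2,2)=+1→XOO/OX./X.X*
ply 4: XOO/OX./X.X is terminal -1 (O); from .OO/.X./X.. depth 5

value(.OO/.X./X.., X) = +1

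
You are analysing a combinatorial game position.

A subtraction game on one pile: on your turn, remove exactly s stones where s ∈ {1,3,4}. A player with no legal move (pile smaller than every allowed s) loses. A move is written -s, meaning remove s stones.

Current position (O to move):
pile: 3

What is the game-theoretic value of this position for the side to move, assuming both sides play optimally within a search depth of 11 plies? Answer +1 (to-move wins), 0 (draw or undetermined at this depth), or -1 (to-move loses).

p1 O@[3]: -1[2]+1* -3[0]+1
p2 X@[2]: -1[1]-1*
p3 O@[1]: -1[0]+1*
p4 X@[0] terminal -1; root [3] d11

value(3, O) = +1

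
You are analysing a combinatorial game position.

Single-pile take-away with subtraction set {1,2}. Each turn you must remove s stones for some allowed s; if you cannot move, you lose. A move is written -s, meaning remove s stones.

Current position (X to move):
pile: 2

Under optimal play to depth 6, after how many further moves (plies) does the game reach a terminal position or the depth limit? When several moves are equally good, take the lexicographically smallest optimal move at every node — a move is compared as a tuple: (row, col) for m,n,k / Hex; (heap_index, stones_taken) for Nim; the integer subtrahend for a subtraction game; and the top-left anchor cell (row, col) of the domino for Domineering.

p1 X@[2]: -1[1]-1 -2[0]+1*
p2 O@[0] terminal -1; root [2] d6

PV length from [2]: 1 ply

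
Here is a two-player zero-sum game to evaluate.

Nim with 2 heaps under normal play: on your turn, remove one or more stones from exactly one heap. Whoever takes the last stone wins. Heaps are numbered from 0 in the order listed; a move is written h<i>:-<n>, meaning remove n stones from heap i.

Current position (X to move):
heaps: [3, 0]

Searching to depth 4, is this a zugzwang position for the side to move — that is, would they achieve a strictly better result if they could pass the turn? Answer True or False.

p1 X@[(3,0)]: h0:-1[(2,0)]-1 h0:-2[(1,0)]-1 h0:-3[(0,0)]+1*
p2 O@[(0,0)] terminal -1; root [(3,0)] d4
suppose X passes — search the same position with O to move:
pass> p1 O@[(3,0)]: h0:-1[(2,0)]-1 h0:-2[(1,0)]-1 h0:-3[(0,0)]+1*
pass> p2 X@[(0,0)] terminal -1; root [(3,0)] d4
for X: play +1, pass -1

zugzwang((3,0), X) = False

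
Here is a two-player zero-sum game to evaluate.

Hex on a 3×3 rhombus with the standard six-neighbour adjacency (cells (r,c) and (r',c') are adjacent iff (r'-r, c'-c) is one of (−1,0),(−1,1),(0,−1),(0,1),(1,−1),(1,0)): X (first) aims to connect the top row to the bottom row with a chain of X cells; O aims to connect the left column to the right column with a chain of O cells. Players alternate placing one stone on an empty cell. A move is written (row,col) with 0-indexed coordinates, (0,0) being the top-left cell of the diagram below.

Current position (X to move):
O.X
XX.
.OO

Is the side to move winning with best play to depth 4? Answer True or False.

X winning at [O.X/XX./.OO]: True

p1 X@[O.X/XX./.OO]: (0,1)[OXX/XX./.OO]-1 (1,2)[O.X/XXX/.OO]-1 (2,0)[O.X/XX./XOO]+1*
p2 O@[O.X/XX./XOO] terminal -1; root [O.X/XX./.OO] d4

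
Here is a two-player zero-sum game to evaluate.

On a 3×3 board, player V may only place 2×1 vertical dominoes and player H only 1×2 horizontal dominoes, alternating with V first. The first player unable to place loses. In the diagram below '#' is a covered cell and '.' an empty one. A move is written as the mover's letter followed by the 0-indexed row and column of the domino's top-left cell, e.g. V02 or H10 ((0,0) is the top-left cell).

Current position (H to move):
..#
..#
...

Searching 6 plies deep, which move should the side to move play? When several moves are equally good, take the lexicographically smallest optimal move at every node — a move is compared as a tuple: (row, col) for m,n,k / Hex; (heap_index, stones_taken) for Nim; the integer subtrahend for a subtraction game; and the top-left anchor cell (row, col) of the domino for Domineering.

H's best at [..#/..#/...]: H10

ply 1, H at ..#/..#/... | H00=-1→###/..#/...; H10=+1→..#/###/...*; H20=-1→..#/..#/##.; H21=-1→..#/..#/.##
ply 2: ..#/###/... is terminal -1 (V); from ..#/..#/... depth 6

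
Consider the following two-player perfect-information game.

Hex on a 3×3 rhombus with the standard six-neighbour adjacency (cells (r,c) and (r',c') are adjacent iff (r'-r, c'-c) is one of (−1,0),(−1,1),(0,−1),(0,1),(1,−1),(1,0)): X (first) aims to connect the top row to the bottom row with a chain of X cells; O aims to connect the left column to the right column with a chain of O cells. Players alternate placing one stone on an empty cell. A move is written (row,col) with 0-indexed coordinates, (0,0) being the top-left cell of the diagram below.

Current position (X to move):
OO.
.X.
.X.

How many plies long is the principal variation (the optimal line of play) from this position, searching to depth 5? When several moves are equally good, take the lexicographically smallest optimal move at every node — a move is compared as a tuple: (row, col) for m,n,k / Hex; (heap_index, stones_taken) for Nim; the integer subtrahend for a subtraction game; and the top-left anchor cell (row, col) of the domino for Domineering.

p1 X@[OO./.X./.X.]: (0,2)[OOX/.X./.X.]+1* (1,0)[OO./XX./.X.]-1 (1,2)[OO./.XX/.X.]-1 (2,0)[OO./.X./XX.]-1 (2,2)[OO./.X./.XX]-1
p2 O@[OOX/.X./.X.] terminal -1; root [OO./.X./.X.] d5

PV length from [OO./.X./.X.]: 1 ply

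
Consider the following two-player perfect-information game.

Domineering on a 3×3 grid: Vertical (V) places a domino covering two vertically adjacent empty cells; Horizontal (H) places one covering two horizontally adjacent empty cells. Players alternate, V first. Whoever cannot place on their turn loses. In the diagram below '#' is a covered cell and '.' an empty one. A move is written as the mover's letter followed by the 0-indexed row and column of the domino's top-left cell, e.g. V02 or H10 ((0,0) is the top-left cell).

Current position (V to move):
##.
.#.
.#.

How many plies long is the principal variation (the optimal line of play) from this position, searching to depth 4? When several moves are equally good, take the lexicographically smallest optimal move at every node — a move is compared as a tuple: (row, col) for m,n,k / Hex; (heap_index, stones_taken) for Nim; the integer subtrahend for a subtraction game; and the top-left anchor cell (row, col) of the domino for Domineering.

PV length from [##./.#./.#.]: 1 ply

ply 1, V at ##./.#./.#. | V02=+1→###/.##/.#.*; V10=+1→##./##./##.; V12=+1→##./.##/.##
ply 2: ###/.##/.#. is terminal -1 (H); from ##./.#./.#. depth 4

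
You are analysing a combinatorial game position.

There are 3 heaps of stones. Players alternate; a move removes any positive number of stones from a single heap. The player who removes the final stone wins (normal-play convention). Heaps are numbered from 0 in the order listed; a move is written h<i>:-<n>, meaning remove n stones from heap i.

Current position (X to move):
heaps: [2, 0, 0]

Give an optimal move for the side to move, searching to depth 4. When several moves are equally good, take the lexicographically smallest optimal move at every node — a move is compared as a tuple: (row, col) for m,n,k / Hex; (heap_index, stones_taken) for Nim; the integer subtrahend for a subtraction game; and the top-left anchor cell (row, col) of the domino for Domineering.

X's best at [(2,0,0)]: h0:-2

[(2,0,0)] X move#1: h0:-1:-1/(1,0,0), h0:-2:+1/(0,0,0)*
[(0,0,0)] end (terminal -1, O#2); searched (2,0,0) to 4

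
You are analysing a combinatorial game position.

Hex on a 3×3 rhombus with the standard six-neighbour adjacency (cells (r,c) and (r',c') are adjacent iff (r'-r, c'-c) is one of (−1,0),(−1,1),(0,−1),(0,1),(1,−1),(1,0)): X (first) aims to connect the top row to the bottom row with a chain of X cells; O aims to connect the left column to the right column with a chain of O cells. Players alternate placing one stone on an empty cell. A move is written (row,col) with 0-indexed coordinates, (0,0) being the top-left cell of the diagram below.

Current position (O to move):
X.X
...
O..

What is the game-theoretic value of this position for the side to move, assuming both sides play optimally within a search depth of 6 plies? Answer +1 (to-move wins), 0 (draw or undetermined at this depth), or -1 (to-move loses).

[X.X/.../O..] O move#1: (0,1):-1/XOX/.../O.., (1,0):-1/X.X/O../O.., (1,1):-1/X.X/.O./O.., (1,2):+1/X.X/..O/O..*, (2,1):+1/X.X/.../OO., (2,2):-1/X.X/.../O.O
[X.X/..O/O..] X move#2: (0,1):-1/XXX/..O/O..*, (1,0):-1/X.X/X.O/O.., (1,1):-1/X.X/.XO/O.., (2,1):-1/X.X/..O/OX., (2,2):-1/X.X/..O/O.X
[XXX/..O/O..] O move#3: (1,0):+1/XXX/O.O/O..*, (1,1):+1/XXX/.OO/O.., (2,1):+1/XXX/..O/OO., (2,2):+1/XXX/..O/O.O
[XXX/O.O/O..] X move#4: (1,1):-1/XXX/OXO/O..*, (2,1):-1/XXX/O.O/OX., (2,2):-1/XXX/O.O/O.X
[XXX/OXO/O..] O move#5: (2,1):+1/XXX/OXO/OO.*, (2,2):-1/XXX/OXO/O.O
[XXX/OXO/OO.] end (terminal -1, X#6); searched X.X/.../O.. to 6

value(X.X/.../O.., O) = +1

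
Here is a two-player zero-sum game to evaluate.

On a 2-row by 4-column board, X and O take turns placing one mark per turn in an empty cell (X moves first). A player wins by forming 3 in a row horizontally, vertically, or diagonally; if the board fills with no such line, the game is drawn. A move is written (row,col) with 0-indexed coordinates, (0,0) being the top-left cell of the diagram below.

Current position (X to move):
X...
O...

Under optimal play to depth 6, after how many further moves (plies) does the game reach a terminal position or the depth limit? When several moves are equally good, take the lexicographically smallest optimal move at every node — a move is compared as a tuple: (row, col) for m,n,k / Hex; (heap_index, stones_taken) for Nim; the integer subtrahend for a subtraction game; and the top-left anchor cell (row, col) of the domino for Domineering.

p1 X@[X.../O...]: (0,1)[XX../O...]+0* (0,2)[X.X./O...]+0 (0,3)[X..X/O...]+0 (1,1)[X.../OX..]+0 (1,2)[X.../O.X.]+0 (1,3)[X.../O..X]+0
p2 O@[XX../O...]: (0,2)[XXO./O...]+0* (0,3)[XX.O/O...]-1 (1,1)[XX../OO..]-1 (1,2)[XX../O.O.]-1 (1,3)[XX../O..O]-1
p3 X@[XXO./O...]: (0,3)[XXOX/O...]+0* (1,1)[XXO./OX..]+0 (1,2)[XXO./O.X.]+0 (1,3)[XXO./O..X]+0
p4 O@[XXOX/O...]: (1,1)[XXOX/OO..]+0* (1,2)[XXOX/O.O.]+0 (1,3)[XXOX/O..O]+0
p5 X@[XXOX/OO..]: (1,2)[XXOX/OOX.]+0* (1,3)[XXOX/OO.X]-1
p6 O@[XXOX/OOX.]: (1,3)[XXOX/OOXO]+0*
p7 X@[XXOX/OOXO] terminal +0; root [X.../O...] d6

PV length from [X.../O...]: 6 plies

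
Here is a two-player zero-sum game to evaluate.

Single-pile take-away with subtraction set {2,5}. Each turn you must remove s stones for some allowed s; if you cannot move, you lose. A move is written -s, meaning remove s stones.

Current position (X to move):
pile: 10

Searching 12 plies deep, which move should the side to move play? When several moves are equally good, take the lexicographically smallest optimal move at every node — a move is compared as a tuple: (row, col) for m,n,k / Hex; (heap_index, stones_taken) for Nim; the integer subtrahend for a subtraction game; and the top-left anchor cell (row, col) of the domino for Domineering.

ply 1, X at 10 | -2=+1→8*; -5=-1→5
ply 2, O at 8 | -2=-1→6*; -5=-1→3
ply 3, X at 6 | -2=+1→4*; -5=+1→1
ply 4, O at 4 | -2=-1→2*
ply 5, X at 2 | -2=+1→0*
ply 6: 0 is terminal -1 (O); from 10 depth 12

X's best at [10]: -2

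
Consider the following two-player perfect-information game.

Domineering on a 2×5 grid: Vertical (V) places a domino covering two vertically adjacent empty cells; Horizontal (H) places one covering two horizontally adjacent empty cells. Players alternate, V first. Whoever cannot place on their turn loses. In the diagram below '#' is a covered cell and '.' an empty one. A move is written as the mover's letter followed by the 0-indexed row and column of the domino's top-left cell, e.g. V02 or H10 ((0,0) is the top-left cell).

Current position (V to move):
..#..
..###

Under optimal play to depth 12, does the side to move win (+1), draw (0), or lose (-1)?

value(..#../..###, V) = +1

p1 V@[..#../..###]: V00[#.#../#.###]+1* V01[.##../.####]+1
p2 H@[#.#../#.###]: H03[#.###/#.###]-1*
p3 V@[#.###/#.###]: V01[#####/#####]+1*
p4 H@[#####/#####] terminal -1; root [..#../..###] d12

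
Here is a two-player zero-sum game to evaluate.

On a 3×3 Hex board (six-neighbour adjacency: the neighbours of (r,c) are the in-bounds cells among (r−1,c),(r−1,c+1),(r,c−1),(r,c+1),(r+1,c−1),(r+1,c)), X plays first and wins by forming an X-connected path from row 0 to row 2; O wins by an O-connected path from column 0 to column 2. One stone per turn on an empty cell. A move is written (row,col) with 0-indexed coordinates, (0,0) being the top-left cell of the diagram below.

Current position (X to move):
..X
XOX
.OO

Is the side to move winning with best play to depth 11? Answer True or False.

X winning at [..X/XOX/.OO]: True

p1 X@[..X/XOX/.OO]: (0,0)[X.X/XOX/.OO]-1 (0,1)[.XX/XOX/.OO]-1 (2,0)[..X/XOX/XOO]+1*
p2 O@[..X/XOX/XOO]: (0,0)[O.X/XOX/XOO]-1* (0,1)[.OX/XOX/XOO]-1
p3 X@[O.X/XOX/XOO]: (0,1)[OXX/XOX/XOO]+1*
p4 O@[OXX/XOX/XOO] terminal -1; root [..X/XOX/.OO] d11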